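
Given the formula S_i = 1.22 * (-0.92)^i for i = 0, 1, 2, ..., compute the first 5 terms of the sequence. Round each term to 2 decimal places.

This is a geometric sequence.
i=0: S_0 = 1.22 * (-0.92)^0 = 1.22
i=1: S_1 = 1.22 * (-0.92)^1 ≈ -1.12
i=2: S_2 = 1.22 * (-0.92)^2 ≈ 1.03
i=3: S_3 = 1.22 * (-0.92)^3 ≈ -0.95
i=4: S_4 = 1.22 * (-0.92)^4 ≈ 0.87
The first 5 terms are: [1.22, -1.12, 1.03, -0.95, 0.87]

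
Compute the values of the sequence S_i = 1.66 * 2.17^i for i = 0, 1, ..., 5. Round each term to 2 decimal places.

This is a geometric sequence.
i=0: S_0 = 1.66 * 2.17^0 = 1.66
i=1: S_1 = 1.66 * 2.17^1 ≈ 3.6
i=2: S_2 = 1.66 * 2.17^2 ≈ 7.82
i=3: S_3 = 1.66 * 2.17^3 ≈ 16.96
i=4: S_4 = 1.66 * 2.17^4 ≈ 36.81
i=5: S_5 = 1.66 * 2.17^5 ≈ 79.87
The first 6 terms are: [1.66, 3.6, 7.82, 16.96, 36.81, 79.87]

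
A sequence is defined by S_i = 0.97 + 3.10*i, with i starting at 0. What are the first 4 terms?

This is an arithmetic sequence.
i=0: S_0 = 0.97 + 3.1*0 = 0.97
i=1: S_1 = 0.97 + 3.1*1 = 4.07
i=2: S_2 = 0.97 + 3.1*2 = 7.17
i=3: S_3 = 0.97 + 3.1*3 = 10.27
The first 4 terms are: [0.97, 4.07, 7.17, 10.27]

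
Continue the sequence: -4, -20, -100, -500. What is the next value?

Ratios: -20 / -4 = 5.0
This is a geometric sequence with common ratio r = 5.
Next term = -500 * 5 = -2500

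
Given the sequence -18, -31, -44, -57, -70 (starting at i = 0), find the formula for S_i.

Check differences: -31 - -18 = -13
-44 - -31 = -13
Common difference d = -13.
First term a = -18.
Formula: S_i = -18 - 13*i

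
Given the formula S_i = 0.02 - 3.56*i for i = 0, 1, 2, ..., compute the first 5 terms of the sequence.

This is an arithmetic sequence.
i=0: S_0 = 0.02 + -3.56*0 = 0.02
i=1: S_1 = 0.02 + -3.56*1 = -3.54
i=2: S_2 = 0.02 + -3.56*2 = -7.1
i=3: S_3 = 0.02 + -3.56*3 = -10.66
i=4: S_4 = 0.02 + -3.56*4 = -14.22
The first 5 terms are: [0.02, -3.54, -7.1, -10.66, -14.22]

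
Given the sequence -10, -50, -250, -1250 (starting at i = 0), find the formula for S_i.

Check ratios: -50 / -10 = 5.0
Common ratio r = 5.
First term a = -10.
Formula: S_i = -10 * 5^i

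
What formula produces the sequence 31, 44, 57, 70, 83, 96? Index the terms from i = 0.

Check differences: 44 - 31 = 13
57 - 44 = 13
Common difference d = 13.
First term a = 31.
Formula: S_i = 31 + 13*i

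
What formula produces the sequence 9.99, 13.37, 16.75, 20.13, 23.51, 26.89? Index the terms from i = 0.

Check differences: 13.37 - 9.99 = 3.38
16.75 - 13.37 = 3.38
Common difference d = 3.38.
First term a = 9.99.
Formula: S_i = 9.99 + 3.38*i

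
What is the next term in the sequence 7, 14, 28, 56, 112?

Ratios: 14 / 7 = 2.0
This is a geometric sequence with common ratio r = 2.
Next term = 112 * 2 = 224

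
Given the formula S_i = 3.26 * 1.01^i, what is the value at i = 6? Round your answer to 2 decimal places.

S_6 = 3.26 * 1.01^6 ≈ 3.26 * 1.0615 ≈ 3.46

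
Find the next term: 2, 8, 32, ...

Ratios: 8 / 2 = 4.0
This is a geometric sequence with common ratio r = 4.
Next term = 32 * 4 = 128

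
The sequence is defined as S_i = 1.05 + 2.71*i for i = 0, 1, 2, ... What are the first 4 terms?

This is an arithmetic sequence.
i=0: S_0 = 1.05 + 2.71*0 = 1.05
i=1: S_1 = 1.05 + 2.71*1 = 3.76
i=2: S_2 = 1.05 + 2.71*2 = 6.47
i=3: S_3 = 1.05 + 2.71*3 = 9.18
The first 4 terms are: [1.05, 3.76, 6.47, 9.18]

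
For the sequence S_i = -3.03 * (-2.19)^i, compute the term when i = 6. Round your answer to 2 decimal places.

S_6 = -3.03 * (-2.19)^6 ≈ -3.03 * 110.3227 ≈ -334.28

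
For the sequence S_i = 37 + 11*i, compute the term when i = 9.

S_9 = 37 + 11*9 = 37 + 99 = 136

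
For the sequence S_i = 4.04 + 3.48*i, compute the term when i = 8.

S_8 = 4.04 + 3.48*8 = 4.04 + 27.84 = 31.88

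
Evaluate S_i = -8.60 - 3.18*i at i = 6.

S_6 = -8.6 + -3.18*6 = -8.6 + -19.08 = -27.68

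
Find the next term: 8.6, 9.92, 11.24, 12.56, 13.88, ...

Differences: 9.92 - 8.6 = 1.32
This is an arithmetic sequence with common difference d = 1.32.
Next term = 13.88 + 1.32 = 15.2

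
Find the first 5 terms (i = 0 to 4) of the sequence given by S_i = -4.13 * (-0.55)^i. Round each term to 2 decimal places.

This is a geometric sequence.
i=0: S_0 = -4.13 * (-0.55)^0 = -4.13
i=1: S_1 = -4.13 * (-0.55)^1 ≈ 2.27
i=2: S_2 = -4.13 * (-0.55)^2 ≈ -1.25
i=3: S_3 = -4.13 * (-0.55)^3 ≈ 0.69
i=4: S_4 = -4.13 * (-0.55)^4 ≈ -0.38
The first 5 terms are: [-4.13, 2.27, -1.25, 0.69, -0.38]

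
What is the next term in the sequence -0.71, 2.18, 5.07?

Differences: 2.18 - -0.71 = 2.89
This is an arithmetic sequence with common difference d = 2.89.
Next term = 5.07 + 2.89 = 7.96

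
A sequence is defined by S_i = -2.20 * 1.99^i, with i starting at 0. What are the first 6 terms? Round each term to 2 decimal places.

This is a geometric sequence.
i=0: S_0 = -2.2 * 1.99^0 = -2.2
i=1: S_1 = -2.2 * 1.99^1 ≈ -4.38
i=2: S_2 = -2.2 * 1.99^2 ≈ -8.71
i=3: S_3 = -2.2 * 1.99^3 ≈ -17.34
i=4: S_4 = -2.2 * 1.99^4 ≈ -34.5
i=5: S_5 = -2.2 * 1.99^5 ≈ -68.66
The first 6 terms are: [-2.2, -4.38, -8.71, -17.34, -34.5, -68.66]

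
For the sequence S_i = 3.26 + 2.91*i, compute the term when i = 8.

S_8 = 3.26 + 2.91*8 = 3.26 + 23.28 = 26.54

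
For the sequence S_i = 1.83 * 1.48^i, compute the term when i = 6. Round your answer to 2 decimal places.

S_6 = 1.83 * 1.48^6 ≈ 1.83 * 10.5092 ≈ 19.23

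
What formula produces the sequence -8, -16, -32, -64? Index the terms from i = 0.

Check ratios: -16 / -8 = 2.0
Common ratio r = 2.
First term a = -8.
Formula: S_i = -8 * 2^i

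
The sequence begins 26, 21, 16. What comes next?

Differences: 21 - 26 = -5
This is an arithmetic sequence with common difference d = -5.
Next term = 16 + -5 = 11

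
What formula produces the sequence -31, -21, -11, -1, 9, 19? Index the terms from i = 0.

Check differences: -21 - -31 = 10
-11 - -21 = 10
Common difference d = 10.
First term a = -31.
Formula: S_i = -31 + 10*i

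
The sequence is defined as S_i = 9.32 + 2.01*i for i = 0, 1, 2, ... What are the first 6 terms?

This is an arithmetic sequence.
i=0: S_0 = 9.32 + 2.01*0 = 9.32
i=1: S_1 = 9.32 + 2.01*1 = 11.33
i=2: S_2 = 9.32 + 2.01*2 = 13.34
i=3: S_3 = 9.32 + 2.01*3 = 15.35
i=4: S_4 = 9.32 + 2.01*4 = 17.36
i=5: S_5 = 9.32 + 2.01*5 = 19.37
The first 6 terms are: [9.32, 11.33, 13.34, 15.35, 17.36, 19.37]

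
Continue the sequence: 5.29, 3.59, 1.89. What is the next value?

Differences: 3.59 - 5.29 = -1.7
This is an arithmetic sequence with common difference d = -1.7.
Next term = 1.89 + -1.7 = 0.19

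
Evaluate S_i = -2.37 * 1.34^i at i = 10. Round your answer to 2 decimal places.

S_10 = -2.37 * 1.34^10 ≈ -2.37 * 18.6659 ≈ -44.24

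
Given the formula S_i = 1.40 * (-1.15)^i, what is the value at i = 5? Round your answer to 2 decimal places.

S_5 = 1.4 * (-1.15)^5 ≈ 1.4 * -2.0114 ≈ -2.82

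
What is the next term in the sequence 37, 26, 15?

Differences: 26 - 37 = -11
This is an arithmetic sequence with common difference d = -11.
Next term = 15 + -11 = 4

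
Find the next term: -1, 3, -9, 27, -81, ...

Ratios: 3 / -1 = -3.0
This is a geometric sequence with common ratio r = -3.
Next term = -81 * -3 = 243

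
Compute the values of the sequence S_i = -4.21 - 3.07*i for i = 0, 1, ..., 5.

This is an arithmetic sequence.
i=0: S_0 = -4.21 + -3.07*0 = -4.21
i=1: S_1 = -4.21 + -3.07*1 = -7.28
i=2: S_2 = -4.21 + -3.07*2 = -10.35
i=3: S_3 = -4.21 + -3.07*3 = -13.42
i=4: S_4 = -4.21 + -3.07*4 = -16.49
i=5: S_5 = -4.21 + -3.07*5 = -19.56
The first 6 terms are: [-4.21, -7.28, -10.35, -13.42, -16.49, -19.56]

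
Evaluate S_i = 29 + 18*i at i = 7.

S_7 = 29 + 18*7 = 29 + 126 = 155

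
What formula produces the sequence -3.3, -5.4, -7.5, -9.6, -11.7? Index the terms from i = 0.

Check differences: -5.4 - -3.3 = -2.1
-7.5 - -5.4 = -2.1
Common difference d = -2.1.
First term a = -3.3.
Formula: S_i = -3.30 - 2.10*i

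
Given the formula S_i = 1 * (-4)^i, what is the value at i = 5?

S_5 = 1 * (-4)^5 = 1 * -1024 = -1024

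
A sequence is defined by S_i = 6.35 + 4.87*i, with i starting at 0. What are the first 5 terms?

This is an arithmetic sequence.
i=0: S_0 = 6.35 + 4.87*0 = 6.35
i=1: S_1 = 6.35 + 4.87*1 = 11.22
i=2: S_2 = 6.35 + 4.87*2 = 16.09
i=3: S_3 = 6.35 + 4.87*3 = 20.96
i=4: S_4 = 6.35 + 4.87*4 = 25.83
The first 5 terms are: [6.35, 11.22, 16.09, 20.96, 25.83]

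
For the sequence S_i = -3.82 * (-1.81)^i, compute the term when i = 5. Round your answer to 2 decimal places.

S_5 = -3.82 * (-1.81)^5 ≈ -3.82 * -19.4264 ≈ 74.21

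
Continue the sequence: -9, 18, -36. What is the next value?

Ratios: 18 / -9 = -2.0
This is a geometric sequence with common ratio r = -2.
Next term = -36 * -2 = 72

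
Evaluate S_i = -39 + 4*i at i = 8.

S_8 = -39 + 4*8 = -39 + 32 = -7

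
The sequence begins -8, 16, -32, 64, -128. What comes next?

Ratios: 16 / -8 = -2.0
This is a geometric sequence with common ratio r = -2.
Next term = -128 * -2 = 256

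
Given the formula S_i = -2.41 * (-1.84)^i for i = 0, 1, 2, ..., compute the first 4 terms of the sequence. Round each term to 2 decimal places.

This is a geometric sequence.
i=0: S_0 = -2.41 * (-1.84)^0 = -2.41
i=1: S_1 = -2.41 * (-1.84)^1 ≈ 4.43
i=2: S_2 = -2.41 * (-1.84)^2 ≈ -8.16
i=3: S_3 = -2.41 * (-1.84)^3 ≈ 15.01
The first 4 terms are: [-2.41, 4.43, -8.16, 15.01]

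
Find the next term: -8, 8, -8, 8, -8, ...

Ratios: 8 / -8 = -1.0
This is a geometric sequence with common ratio r = -1.
Next term = -8 * -1 = 8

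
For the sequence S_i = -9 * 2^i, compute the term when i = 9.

S_9 = -9 * 2^9 = -9 * 512 = -4608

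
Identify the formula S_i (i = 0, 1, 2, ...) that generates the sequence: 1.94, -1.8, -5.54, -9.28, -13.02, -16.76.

Check differences: -1.8 - 1.94 = -3.74
-5.54 - -1.8 = -3.74
Common difference d = -3.74.
First term a = 1.94.
Formula: S_i = 1.94 - 3.74*i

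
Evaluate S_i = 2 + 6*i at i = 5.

S_5 = 2 + 6*5 = 2 + 30 = 32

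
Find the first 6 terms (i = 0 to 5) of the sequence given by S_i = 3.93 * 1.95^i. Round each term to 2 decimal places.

This is a geometric sequence.
i=0: S_0 = 3.93 * 1.95^0 = 3.93
i=1: S_1 = 3.93 * 1.95^1 ≈ 7.66
i=2: S_2 = 3.93 * 1.95^2 ≈ 14.94
i=3: S_3 = 3.93 * 1.95^3 ≈ 29.14
i=4: S_4 = 3.93 * 1.95^4 ≈ 56.82
i=5: S_5 = 3.93 * 1.95^5 ≈ 110.81
The first 6 terms are: [3.93, 7.66, 14.94, 29.14, 56.82, 110.81]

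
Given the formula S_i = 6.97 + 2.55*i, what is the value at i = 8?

S_8 = 6.97 + 2.55*8 = 6.97 + 20.4 = 27.37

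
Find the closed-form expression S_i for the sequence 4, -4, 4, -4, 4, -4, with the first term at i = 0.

Check ratios: -4 / 4 = -1.0
Common ratio r = -1.
First term a = 4.
Formula: S_i = 4 * (-1)^i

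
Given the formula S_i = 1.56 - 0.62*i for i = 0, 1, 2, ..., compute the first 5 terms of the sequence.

This is an arithmetic sequence.
i=0: S_0 = 1.56 + -0.62*0 = 1.56
i=1: S_1 = 1.56 + -0.62*1 = 0.94
i=2: S_2 = 1.56 + -0.62*2 = 0.32
i=3: S_3 = 1.56 + -0.62*3 = -0.3
i=4: S_4 = 1.56 + -0.62*4 = -0.92
The first 5 terms are: [1.56, 0.94, 0.32, -0.3, -0.92]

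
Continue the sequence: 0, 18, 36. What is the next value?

Differences: 18 - 0 = 18
This is an arithmetic sequence with common difference d = 18.
Next term = 36 + 18 = 54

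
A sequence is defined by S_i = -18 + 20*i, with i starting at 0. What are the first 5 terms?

This is an arithmetic sequence.
i=0: S_0 = -18 + 20*0 = -18
i=1: S_1 = -18 + 20*1 = 2
i=2: S_2 = -18 + 20*2 = 22
i=3: S_3 = -18 + 20*3 = 42
i=4: S_4 = -18 + 20*4 = 62
The first 5 terms are: [-18, 2, 22, 42, 62]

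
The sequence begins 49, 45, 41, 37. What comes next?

Differences: 45 - 49 = -4
This is an arithmetic sequence with common difference d = -4.
Next term = 37 + -4 = 33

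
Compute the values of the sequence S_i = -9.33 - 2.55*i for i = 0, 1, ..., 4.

This is an arithmetic sequence.
i=0: S_0 = -9.33 + -2.55*0 = -9.33
i=1: S_1 = -9.33 + -2.55*1 = -11.88
i=2: S_2 = -9.33 + -2.55*2 = -14.43
i=3: S_3 = -9.33 + -2.55*3 = -16.98
i=4: S_4 = -9.33 + -2.55*4 = -19.53
The first 5 terms are: [-9.33, -11.88, -14.43, -16.98, -19.53]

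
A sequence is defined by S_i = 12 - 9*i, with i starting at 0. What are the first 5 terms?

This is an arithmetic sequence.
i=0: S_0 = 12 + -9*0 = 12
i=1: S_1 = 12 + -9*1 = 3
i=2: S_2 = 12 + -9*2 = -6
i=3: S_3 = 12 + -9*3 = -15
i=4: S_4 = 12 + -9*4 = -24
The first 5 terms are: [12, 3, -6, -15, -24]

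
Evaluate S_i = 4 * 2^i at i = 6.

S_6 = 4 * 2^6 = 4 * 64 = 256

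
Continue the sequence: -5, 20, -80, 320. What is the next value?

Ratios: 20 / -5 = -4.0
This is a geometric sequence with common ratio r = -4.
Next term = 320 * -4 = -1280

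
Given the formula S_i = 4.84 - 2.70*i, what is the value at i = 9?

S_9 = 4.84 + -2.7*9 = 4.84 + -24.3 = -19.46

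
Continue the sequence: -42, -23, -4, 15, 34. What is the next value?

Differences: -23 - -42 = 19
This is an arithmetic sequence with common difference d = 19.
Next term = 34 + 19 = 53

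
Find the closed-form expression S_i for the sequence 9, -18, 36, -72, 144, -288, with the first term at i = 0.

Check ratios: -18 / 9 = -2.0
Common ratio r = -2.
First term a = 9.
Formula: S_i = 9 * (-2)^i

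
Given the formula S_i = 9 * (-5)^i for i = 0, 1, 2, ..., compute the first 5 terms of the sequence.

This is a geometric sequence.
i=0: S_0 = 9 * (-5)^0 = 9
i=1: S_1 = 9 * (-5)^1 = -45
i=2: S_2 = 9 * (-5)^2 = 225
i=3: S_3 = 9 * (-5)^3 = -1125
i=4: S_4 = 9 * (-5)^4 = 5625
The first 5 terms are: [9, -45, 225, -1125, 5625]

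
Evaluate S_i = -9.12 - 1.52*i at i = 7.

S_7 = -9.12 + -1.52*7 = -9.12 + -10.64 = -19.76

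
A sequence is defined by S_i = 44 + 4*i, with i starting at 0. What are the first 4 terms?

This is an arithmetic sequence.
i=0: S_0 = 44 + 4*0 = 44
i=1: S_1 = 44 + 4*1 = 48
i=2: S_2 = 44 + 4*2 = 52
i=3: S_3 = 44 + 4*3 = 56
The first 4 terms are: [44, 48, 52, 56]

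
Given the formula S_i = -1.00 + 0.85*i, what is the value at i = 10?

S_10 = -1.0 + 0.85*10 = -1.0 + 8.5 = 7.5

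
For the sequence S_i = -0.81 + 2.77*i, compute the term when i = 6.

S_6 = -0.81 + 2.77*6 = -0.81 + 16.62 = 15.81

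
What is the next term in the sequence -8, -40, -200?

Ratios: -40 / -8 = 5.0
This is a geometric sequence with common ratio r = 5.
Next term = -200 * 5 = -1000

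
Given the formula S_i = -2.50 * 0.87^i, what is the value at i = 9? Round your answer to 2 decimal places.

S_9 = -2.5 * 0.87^9 ≈ -2.5 * 0.2855 ≈ -0.71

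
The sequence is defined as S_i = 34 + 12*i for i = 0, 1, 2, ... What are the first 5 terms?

This is an arithmetic sequence.
i=0: S_0 = 34 + 12*0 = 34
i=1: S_1 = 34 + 12*1 = 46
i=2: S_2 = 34 + 12*2 = 58
i=3: S_3 = 34 + 12*3 = 70
i=4: S_4 = 34 + 12*4 = 82
The first 5 terms are: [34, 46, 58, 70, 82]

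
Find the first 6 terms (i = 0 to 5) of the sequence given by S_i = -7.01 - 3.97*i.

This is an arithmetic sequence.
i=0: S_0 = -7.01 + -3.97*0 = -7.01
i=1: S_1 = -7.01 + -3.97*1 = -10.98
i=2: S_2 = -7.01 + -3.97*2 = -14.95
i=3: S_3 = -7.01 + -3.97*3 = -18.92
i=4: S_4 = -7.01 + -3.97*4 = -22.89
i=5: S_5 = -7.01 + -3.97*5 = -26.86
The first 6 terms are: [-7.01, -10.98, -14.95, -18.92, -22.89, -26.86]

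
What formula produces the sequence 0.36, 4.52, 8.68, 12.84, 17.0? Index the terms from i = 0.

Check differences: 4.52 - 0.36 = 4.16
8.68 - 4.52 = 4.16
Common difference d = 4.16.
First term a = 0.36.
Formula: S_i = 0.36 + 4.16*i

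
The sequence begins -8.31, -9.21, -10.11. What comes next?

Differences: -9.21 - -8.31 = -0.9
This is an arithmetic sequence with common difference d = -0.9.
Next term = -10.11 + -0.9 = -11.01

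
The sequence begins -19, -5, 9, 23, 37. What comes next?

Differences: -5 - -19 = 14
This is an arithmetic sequence with common difference d = 14.
Next term = 37 + 14 = 51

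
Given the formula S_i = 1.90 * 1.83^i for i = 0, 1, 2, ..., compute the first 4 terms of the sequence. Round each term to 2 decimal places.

This is a geometric sequence.
i=0: S_0 = 1.9 * 1.83^0 = 1.9
i=1: S_1 = 1.9 * 1.83^1 ≈ 3.48
i=2: S_2 = 1.9 * 1.83^2 ≈ 6.36
i=3: S_3 = 1.9 * 1.83^3 ≈ 11.64
The first 4 terms are: [1.9, 3.48, 6.36, 11.64]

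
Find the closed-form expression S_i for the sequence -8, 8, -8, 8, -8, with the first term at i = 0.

Check ratios: 8 / -8 = -1.0
Common ratio r = -1.
First term a = -8.
Formula: S_i = -8 * (-1)^i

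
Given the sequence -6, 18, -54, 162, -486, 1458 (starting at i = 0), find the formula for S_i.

Check ratios: 18 / -6 = -3.0
Common ratio r = -3.
First term a = -6.
Formula: S_i = -6 * (-3)^i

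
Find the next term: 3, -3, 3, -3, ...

Ratios: -3 / 3 = -1.0
This is a geometric sequence with common ratio r = -1.
Next term = -3 * -1 = 3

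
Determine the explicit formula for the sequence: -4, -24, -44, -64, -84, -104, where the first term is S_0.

Check differences: -24 - -4 = -20
-44 - -24 = -20
Common difference d = -20.
First term a = -4.
Formula: S_i = -4 - 20*i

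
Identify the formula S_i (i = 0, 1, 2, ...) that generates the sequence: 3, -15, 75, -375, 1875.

Check ratios: -15 / 3 = -5.0
Common ratio r = -5.
First term a = 3.
Formula: S_i = 3 * (-5)^i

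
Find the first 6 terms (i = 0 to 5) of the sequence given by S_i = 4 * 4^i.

This is a geometric sequence.
i=0: S_0 = 4 * 4^0 = 4
i=1: S_1 = 4 * 4^1 = 16
i=2: S_2 = 4 * 4^2 = 64
i=3: S_3 = 4 * 4^3 = 256
i=4: S_4 = 4 * 4^4 = 1024
i=5: S_5 = 4 * 4^5 = 4096
The first 6 terms are: [4, 16, 64, 256, 1024, 4096]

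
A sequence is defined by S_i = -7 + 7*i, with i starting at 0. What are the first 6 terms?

This is an arithmetic sequence.
i=0: S_0 = -7 + 7*0 = -7
i=1: S_1 = -7 + 7*1 = 0
i=2: S_2 = -7 + 7*2 = 7
i=3: S_3 = -7 + 7*3 = 14
i=4: S_4 = -7 + 7*4 = 21
i=5: S_5 = -7 + 7*5 = 28
The first 6 terms are: [-7, 0, 7, 14, 21, 28]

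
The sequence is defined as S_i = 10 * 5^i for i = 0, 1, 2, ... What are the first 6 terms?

This is a geometric sequence.
i=0: S_0 = 10 * 5^0 = 10
i=1: S_1 = 10 * 5^1 = 50
i=2: S_2 = 10 * 5^2 = 250
i=3: S_3 = 10 * 5^3 = 1250
i=4: S_4 = 10 * 5^4 = 6250
i=5: S_5 = 10 * 5^5 = 31250
The first 6 terms are: [10, 50, 250, 1250, 6250, 31250]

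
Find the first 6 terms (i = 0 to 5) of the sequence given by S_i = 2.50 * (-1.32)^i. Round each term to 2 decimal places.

This is a geometric sequence.
i=0: S_0 = 2.5 * (-1.32)^0 = 2.5
i=1: S_1 = 2.5 * (-1.32)^1 = -3.3
i=2: S_2 = 2.5 * (-1.32)^2 ≈ 4.36
i=3: S_3 = 2.5 * (-1.32)^3 ≈ -5.75
i=4: S_4 = 2.5 * (-1.32)^4 ≈ 7.59
i=5: S_5 = 2.5 * (-1.32)^5 ≈ -10.02
The first 6 terms are: [2.5, -3.3, 4.36, -5.75, 7.59, -10.02]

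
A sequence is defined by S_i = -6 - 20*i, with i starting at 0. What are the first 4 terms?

This is an arithmetic sequence.
i=0: S_0 = -6 + -20*0 = -6
i=1: S_1 = -6 + -20*1 = -26
i=2: S_2 = -6 + -20*2 = -46
i=3: S_3 = -6 + -20*3 = -66
The first 4 terms are: [-6, -26, -46, -66]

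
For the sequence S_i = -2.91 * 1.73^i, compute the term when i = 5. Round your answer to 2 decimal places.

S_5 = -2.91 * 1.73^5 ≈ -2.91 * 15.4964 ≈ -45.09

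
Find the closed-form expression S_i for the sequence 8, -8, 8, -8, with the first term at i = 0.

Check ratios: -8 / 8 = -1.0
Common ratio r = -1.
First term a = 8.
Formula: S_i = 8 * (-1)^i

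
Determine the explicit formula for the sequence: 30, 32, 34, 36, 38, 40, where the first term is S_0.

Check differences: 32 - 30 = 2
34 - 32 = 2
Common difference d = 2.
First term a = 30.
Formula: S_i = 30 + 2*i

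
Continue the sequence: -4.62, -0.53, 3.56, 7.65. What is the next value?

Differences: -0.53 - -4.62 = 4.09
This is an arithmetic sequence with common difference d = 4.09.
Next term = 7.65 + 4.09 = 11.74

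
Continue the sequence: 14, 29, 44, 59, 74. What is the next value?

Differences: 29 - 14 = 15
This is an arithmetic sequence with common difference d = 15.
Next term = 74 + 15 = 89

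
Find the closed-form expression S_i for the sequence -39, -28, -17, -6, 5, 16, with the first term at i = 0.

Check differences: -28 - -39 = 11
-17 - -28 = 11
Common difference d = 11.
First term a = -39.
Formula: S_i = -39 + 11*i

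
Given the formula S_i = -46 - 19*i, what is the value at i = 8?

S_8 = -46 + -19*8 = -46 + -152 = -198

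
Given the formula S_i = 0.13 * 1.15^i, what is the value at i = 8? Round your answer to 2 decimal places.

S_8 = 0.13 * 1.15^8 ≈ 0.13 * 3.059 ≈ 0.4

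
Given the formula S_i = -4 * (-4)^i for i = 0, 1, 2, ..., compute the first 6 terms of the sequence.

This is a geometric sequence.
i=0: S_0 = -4 * (-4)^0 = -4
i=1: S_1 = -4 * (-4)^1 = 16
i=2: S_2 = -4 * (-4)^2 = -64
i=3: S_3 = -4 * (-4)^3 = 256
i=4: S_4 = -4 * (-4)^4 = -1024
i=5: S_5 = -4 * (-4)^5 = 4096
The first 6 terms are: [-4, 16, -64, 256, -1024, 4096]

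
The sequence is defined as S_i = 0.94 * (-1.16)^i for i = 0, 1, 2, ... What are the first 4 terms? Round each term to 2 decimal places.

This is a geometric sequence.
i=0: S_0 = 0.94 * (-1.16)^0 = 0.94
i=1: S_1 = 0.94 * (-1.16)^1 ≈ -1.09
i=2: S_2 = 0.94 * (-1.16)^2 ≈ 1.26
i=3: S_3 = 0.94 * (-1.16)^3 ≈ -1.47
The first 4 terms are: [0.94, -1.09, 1.26, -1.47]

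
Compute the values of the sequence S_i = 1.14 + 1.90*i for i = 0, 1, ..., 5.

This is an arithmetic sequence.
i=0: S_0 = 1.14 + 1.9*0 = 1.14
i=1: S_1 = 1.14 + 1.9*1 = 3.04
i=2: S_2 = 1.14 + 1.9*2 = 4.94
i=3: S_3 = 1.14 + 1.9*3 = 6.84
i=4: S_4 = 1.14 + 1.9*4 = 8.74
i=5: S_5 = 1.14 + 1.9*5 = 10.64
The first 6 terms are: [1.14, 3.04, 4.94, 6.84, 8.74, 10.64]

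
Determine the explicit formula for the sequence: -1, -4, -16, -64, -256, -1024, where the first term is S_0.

Check ratios: -4 / -1 = 4.0
Common ratio r = 4.
First term a = -1.
Formula: S_i = -1 * 4^i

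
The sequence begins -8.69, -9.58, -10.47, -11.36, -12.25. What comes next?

Differences: -9.58 - -8.69 = -0.89
This is an arithmetic sequence with common difference d = -0.89.
Next term = -12.25 + -0.89 = -13.14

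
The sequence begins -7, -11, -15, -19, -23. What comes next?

Differences: -11 - -7 = -4
This is an arithmetic sequence with common difference d = -4.
Next term = -23 + -4 = -27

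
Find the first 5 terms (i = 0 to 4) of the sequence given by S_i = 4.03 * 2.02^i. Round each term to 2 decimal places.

This is a geometric sequence.
i=0: S_0 = 4.03 * 2.02^0 = 4.03
i=1: S_1 = 4.03 * 2.02^1 ≈ 8.14
i=2: S_2 = 4.03 * 2.02^2 ≈ 16.44
i=3: S_3 = 4.03 * 2.02^3 ≈ 33.22
i=4: S_4 = 4.03 * 2.02^4 ≈ 67.1
The first 5 terms are: [4.03, 8.14, 16.44, 33.22, 67.1]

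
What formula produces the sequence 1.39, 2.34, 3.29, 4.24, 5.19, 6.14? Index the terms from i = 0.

Check differences: 2.34 - 1.39 = 0.95
3.29 - 2.34 = 0.95
Common difference d = 0.95.
First term a = 1.39.
Formula: S_i = 1.39 + 0.95*i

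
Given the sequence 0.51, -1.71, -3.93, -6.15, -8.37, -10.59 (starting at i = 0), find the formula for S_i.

Check differences: -1.71 - 0.51 = -2.22
-3.93 - -1.71 = -2.22
Common difference d = -2.22.
First term a = 0.51.
Formula: S_i = 0.51 - 2.22*i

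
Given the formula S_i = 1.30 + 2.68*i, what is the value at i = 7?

S_7 = 1.3 + 2.68*7 = 1.3 + 18.76 = 20.06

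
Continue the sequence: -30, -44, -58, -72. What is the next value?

Differences: -44 - -30 = -14
This is an arithmetic sequence with common difference d = -14.
Next term = -72 + -14 = -86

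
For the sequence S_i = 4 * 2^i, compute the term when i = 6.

S_6 = 4 * 2^6 = 4 * 64 = 256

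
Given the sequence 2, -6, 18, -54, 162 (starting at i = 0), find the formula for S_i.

Check ratios: -6 / 2 = -3.0
Common ratio r = -3.
First term a = 2.
Formula: S_i = 2 * (-3)^i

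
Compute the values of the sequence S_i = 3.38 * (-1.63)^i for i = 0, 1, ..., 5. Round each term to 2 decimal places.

This is a geometric sequence.
i=0: S_0 = 3.38 * (-1.63)^0 = 3.38
i=1: S_1 = 3.38 * (-1.63)^1 ≈ -5.51
i=2: S_2 = 3.38 * (-1.63)^2 ≈ 8.98
i=3: S_3 = 3.38 * (-1.63)^3 ≈ -14.64
i=4: S_4 = 3.38 * (-1.63)^4 ≈ 23.86
i=5: S_5 = 3.38 * (-1.63)^5 ≈ -38.89
The first 6 terms are: [3.38, -5.51, 8.98, -14.64, 23.86, -38.89]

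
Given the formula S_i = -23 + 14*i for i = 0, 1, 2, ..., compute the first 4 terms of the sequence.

This is an arithmetic sequence.
i=0: S_0 = -23 + 14*0 = -23
i=1: S_1 = -23 + 14*1 = -9
i=2: S_2 = -23 + 14*2 = 5
i=3: S_3 = -23 + 14*3 = 19
The first 4 terms are: [-23, -9, 5, 19]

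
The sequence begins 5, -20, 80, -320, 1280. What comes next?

Ratios: -20 / 5 = -4.0
This is a geometric sequence with common ratio r = -4.
Next term = 1280 * -4 = -5120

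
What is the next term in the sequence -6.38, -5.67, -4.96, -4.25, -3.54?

Differences: -5.67 - -6.38 = 0.71
This is an arithmetic sequence with common difference d = 0.71.
Next term = -3.54 + 0.71 = -2.83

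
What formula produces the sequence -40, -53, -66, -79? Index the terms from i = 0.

Check differences: -53 - -40 = -13
-66 - -53 = -13
Common difference d = -13.
First term a = -40.
Formula: S_i = -40 - 13*i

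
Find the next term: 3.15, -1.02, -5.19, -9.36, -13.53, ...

Differences: -1.02 - 3.15 = -4.17
This is an arithmetic sequence with common difference d = -4.17.
Next term = -13.53 + -4.17 = -17.7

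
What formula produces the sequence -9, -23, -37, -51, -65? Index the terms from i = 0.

Check differences: -23 - -9 = -14
-37 - -23 = -14
Common difference d = -14.
First term a = -9.
Formula: S_i = -9 - 14*i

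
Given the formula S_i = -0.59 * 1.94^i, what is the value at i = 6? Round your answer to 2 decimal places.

S_6 = -0.59 * 1.94^6 ≈ -0.59 * 53.3102 ≈ -31.45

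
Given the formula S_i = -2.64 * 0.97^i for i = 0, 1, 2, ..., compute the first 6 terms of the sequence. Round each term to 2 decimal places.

This is a geometric sequence.
i=0: S_0 = -2.64 * 0.97^0 = -2.64
i=1: S_1 = -2.64 * 0.97^1 ≈ -2.56
i=2: S_2 = -2.64 * 0.97^2 ≈ -2.48
i=3: S_3 = -2.64 * 0.97^3 ≈ -2.41
i=4: S_4 = -2.64 * 0.97^4 ≈ -2.34
i=5: S_5 = -2.64 * 0.97^5 ≈ -2.27
The first 6 terms are: [-2.64, -2.56, -2.48, -2.41, -2.34, -2.27]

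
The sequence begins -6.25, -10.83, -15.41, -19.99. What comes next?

Differences: -10.83 - -6.25 = -4.58
This is an arithmetic sequence with common difference d = -4.58.
Next term = -19.99 + -4.58 = -24.57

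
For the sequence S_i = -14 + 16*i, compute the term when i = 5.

S_5 = -14 + 16*5 = -14 + 80 = 66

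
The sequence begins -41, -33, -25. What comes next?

Differences: -33 - -41 = 8
This is an arithmetic sequence with common difference d = 8.
Next term = -25 + 8 = -17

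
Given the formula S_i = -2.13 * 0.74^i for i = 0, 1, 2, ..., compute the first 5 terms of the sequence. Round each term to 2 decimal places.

This is a geometric sequence.
i=0: S_0 = -2.13 * 0.74^0 = -2.13
i=1: S_1 = -2.13 * 0.74^1 ≈ -1.58
i=2: S_2 = -2.13 * 0.74^2 ≈ -1.17
i=3: S_3 = -2.13 * 0.74^3 ≈ -0.86
i=4: S_4 = -2.13 * 0.74^4 ≈ -0.64
The first 5 terms are: [-2.13, -1.58, -1.17, -0.86, -0.64]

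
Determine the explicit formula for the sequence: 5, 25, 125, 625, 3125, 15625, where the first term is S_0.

Check ratios: 25 / 5 = 5.0
Common ratio r = 5.
First term a = 5.
Formula: S_i = 5 * 5^i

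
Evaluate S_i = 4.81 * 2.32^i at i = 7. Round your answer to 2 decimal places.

S_7 = 4.81 * 2.32^7 ≈ 4.81 * 361.7561 ≈ 1740.05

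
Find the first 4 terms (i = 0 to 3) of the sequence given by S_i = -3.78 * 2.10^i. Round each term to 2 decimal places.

This is a geometric sequence.
i=0: S_0 = -3.78 * 2.1^0 = -3.78
i=1: S_1 = -3.78 * 2.1^1 ≈ -7.94
i=2: S_2 = -3.78 * 2.1^2 ≈ -16.67
i=3: S_3 = -3.78 * 2.1^3 ≈ -35.01
The first 4 terms are: [-3.78, -7.94, -16.67, -35.01]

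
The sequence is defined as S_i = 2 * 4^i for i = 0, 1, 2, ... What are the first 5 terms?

This is a geometric sequence.
i=0: S_0 = 2 * 4^0 = 2
i=1: S_1 = 2 * 4^1 = 8
i=2: S_2 = 2 * 4^2 = 32
i=3: S_3 = 2 * 4^3 = 128
i=4: S_4 = 2 * 4^4 = 512
The first 5 terms are: [2, 8, 32, 128, 512]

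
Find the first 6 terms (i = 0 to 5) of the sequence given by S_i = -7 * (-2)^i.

This is a geometric sequence.
i=0: S_0 = -7 * (-2)^0 = -7
i=1: S_1 = -7 * (-2)^1 = 14
i=2: S_2 = -7 * (-2)^2 = -28
i=3: S_3 = -7 * (-2)^3 = 56
i=4: S_4 = -7 * (-2)^4 = -112
i=5: S_5 = -7 * (-2)^5 = 224
The first 6 terms are: [-7, 14, -28, 56, -112, 224]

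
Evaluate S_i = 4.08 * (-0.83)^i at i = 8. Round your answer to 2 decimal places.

S_8 = 4.08 * (-0.83)^8 ≈ 4.08 * 0.2252 ≈ 0.92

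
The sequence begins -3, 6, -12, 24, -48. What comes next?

Ratios: 6 / -3 = -2.0
This is a geometric sequence with common ratio r = -2.
Next term = -48 * -2 = 96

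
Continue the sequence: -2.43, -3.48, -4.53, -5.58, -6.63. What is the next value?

Differences: -3.48 - -2.43 = -1.05
This is an arithmetic sequence with common difference d = -1.05.
Next term = -6.63 + -1.05 = -7.68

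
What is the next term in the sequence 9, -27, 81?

Ratios: -27 / 9 = -3.0
This is a geometric sequence with common ratio r = -3.
Next term = 81 * -3 = -243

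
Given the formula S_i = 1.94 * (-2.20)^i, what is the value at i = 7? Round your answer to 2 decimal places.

S_7 = 1.94 * (-2.2)^7 ≈ 1.94 * -249.4358 ≈ -483.91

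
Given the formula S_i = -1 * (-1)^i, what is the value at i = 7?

S_7 = -1 * (-1)^7 = -1 * -1 = 1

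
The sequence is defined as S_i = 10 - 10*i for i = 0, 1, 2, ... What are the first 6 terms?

This is an arithmetic sequence.
i=0: S_0 = 10 + -10*0 = 10
i=1: S_1 = 10 + -10*1 = 0
i=2: S_2 = 10 + -10*2 = -10
i=3: S_3 = 10 + -10*3 = -20
i=4: S_4 = 10 + -10*4 = -30
i=5: S_5 = 10 + -10*5 = -40
The first 6 terms are: [10, 0, -10, -20, -30, -40]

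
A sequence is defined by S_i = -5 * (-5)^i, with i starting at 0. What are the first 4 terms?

This is a geometric sequence.
i=0: S_0 = -5 * (-5)^0 = -5
i=1: S_1 = -5 * (-5)^1 = 25
i=2: S_2 = -5 * (-5)^2 = -125
i=3: S_3 = -5 * (-5)^3 = 625
The first 4 terms are: [-5, 25, -125, 625]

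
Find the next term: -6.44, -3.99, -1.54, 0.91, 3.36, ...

Differences: -3.99 - -6.44 = 2.45
This is an arithmetic sequence with common difference d = 2.45.
Next term = 3.36 + 2.45 = 5.81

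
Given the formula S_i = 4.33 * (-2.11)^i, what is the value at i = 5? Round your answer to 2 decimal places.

S_5 = 4.33 * (-2.11)^5 ≈ 4.33 * -41.8227 ≈ -181.09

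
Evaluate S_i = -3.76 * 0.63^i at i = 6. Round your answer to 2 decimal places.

S_6 = -3.76 * 0.63^6 ≈ -3.76 * 0.0625 ≈ -0.24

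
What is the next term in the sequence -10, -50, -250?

Ratios: -50 / -10 = 5.0
This is a geometric sequence with common ratio r = 5.
Next term = -250 * 5 = -1250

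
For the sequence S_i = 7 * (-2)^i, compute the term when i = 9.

S_9 = 7 * (-2)^9 = 7 * -512 = -3584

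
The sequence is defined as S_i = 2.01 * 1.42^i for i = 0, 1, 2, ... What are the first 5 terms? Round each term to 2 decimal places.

This is a geometric sequence.
i=0: S_0 = 2.01 * 1.42^0 = 2.01
i=1: S_1 = 2.01 * 1.42^1 ≈ 2.85
i=2: S_2 = 2.01 * 1.42^2 ≈ 4.05
i=3: S_3 = 2.01 * 1.42^3 ≈ 5.76
i=4: S_4 = 2.01 * 1.42^4 ≈ 8.17
The first 5 terms are: [2.01, 2.85, 4.05, 5.76, 8.17]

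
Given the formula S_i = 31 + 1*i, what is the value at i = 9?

S_9 = 31 + 1*9 = 31 + 9 = 40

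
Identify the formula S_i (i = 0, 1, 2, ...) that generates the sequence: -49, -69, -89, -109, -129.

Check differences: -69 - -49 = -20
-89 - -69 = -20
Common difference d = -20.
First term a = -49.
Formula: S_i = -49 - 20*i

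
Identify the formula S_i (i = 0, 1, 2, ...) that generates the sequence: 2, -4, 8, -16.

Check ratios: -4 / 2 = -2.0
Common ratio r = -2.
First term a = 2.
Formula: S_i = 2 * (-2)^i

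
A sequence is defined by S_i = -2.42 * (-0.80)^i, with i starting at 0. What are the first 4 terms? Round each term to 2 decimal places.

This is a geometric sequence.
i=0: S_0 = -2.42 * (-0.8)^0 = -2.42
i=1: S_1 = -2.42 * (-0.8)^1 ≈ 1.94
i=2: S_2 = -2.42 * (-0.8)^2 ≈ -1.55
i=3: S_3 = -2.42 * (-0.8)^3 ≈ 1.24
The first 4 terms are: [-2.42, 1.94, -1.55, 1.24]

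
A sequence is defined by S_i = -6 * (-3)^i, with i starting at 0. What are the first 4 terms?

This is a geometric sequence.
i=0: S_0 = -6 * (-3)^0 = -6
i=1: S_1 = -6 * (-3)^1 = 18
i=2: S_2 = -6 * (-3)^2 = -54
i=3: S_3 = -6 * (-3)^3 = 162
The first 4 terms are: [-6, 18, -54, 162]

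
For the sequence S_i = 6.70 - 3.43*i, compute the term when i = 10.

S_10 = 6.7 + -3.43*10 = 6.7 + -34.3 = -27.6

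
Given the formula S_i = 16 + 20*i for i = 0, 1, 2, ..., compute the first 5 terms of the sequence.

This is an arithmetic sequence.
i=0: S_0 = 16 + 20*0 = 16
i=1: S_1 = 16 + 20*1 = 36
i=2: S_2 = 16 + 20*2 = 56
i=3: S_3 = 16 + 20*3 = 76
i=4: S_4 = 16 + 20*4 = 96
The first 5 terms are: [16, 36, 56, 76, 96]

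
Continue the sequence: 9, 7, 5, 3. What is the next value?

Differences: 7 - 9 = -2
This is an arithmetic sequence with common difference d = -2.
Next term = 3 + -2 = 1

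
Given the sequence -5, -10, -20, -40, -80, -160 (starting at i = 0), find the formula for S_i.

Check ratios: -10 / -5 = 2.0
Common ratio r = 2.
First term a = -5.
Formula: S_i = -5 * 2^i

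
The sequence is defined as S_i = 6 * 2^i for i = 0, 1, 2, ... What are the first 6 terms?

This is a geometric sequence.
i=0: S_0 = 6 * 2^0 = 6
i=1: S_1 = 6 * 2^1 = 12
i=2: S_2 = 6 * 2^2 = 24
i=3: S_3 = 6 * 2^3 = 48
i=4: S_4 = 6 * 2^4 = 96
i=5: S_5 = 6 * 2^5 = 192
The first 6 terms are: [6, 12, 24, 48, 96, 192]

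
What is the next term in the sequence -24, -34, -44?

Differences: -34 - -24 = -10
This is an arithmetic sequence with common difference d = -10.
Next term = -44 + -10 = -54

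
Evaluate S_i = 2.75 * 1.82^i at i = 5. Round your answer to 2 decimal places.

S_5 = 2.75 * 1.82^5 ≈ 2.75 * 19.969 ≈ 54.91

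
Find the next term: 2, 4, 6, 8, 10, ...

Differences: 4 - 2 = 2
This is an arithmetic sequence with common difference d = 2.
Next term = 10 + 2 = 12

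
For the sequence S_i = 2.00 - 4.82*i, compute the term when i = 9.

S_9 = 2.0 + -4.82*9 = 2.0 + -43.38 = -41.38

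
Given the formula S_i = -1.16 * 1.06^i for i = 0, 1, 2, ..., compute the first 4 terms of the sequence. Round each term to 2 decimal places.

This is a geometric sequence.
i=0: S_0 = -1.16 * 1.06^0 = -1.16
i=1: S_1 = -1.16 * 1.06^1 ≈ -1.23
i=2: S_2 = -1.16 * 1.06^2 ≈ -1.3
i=3: S_3 = -1.16 * 1.06^3 ≈ -1.38
The first 4 terms are: [-1.16, -1.23, -1.3, -1.38]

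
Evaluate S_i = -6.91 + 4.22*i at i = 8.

S_8 = -6.91 + 4.22*8 = -6.91 + 33.76 = 26.85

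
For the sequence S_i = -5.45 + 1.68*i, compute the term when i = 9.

S_9 = -5.45 + 1.68*9 = -5.45 + 15.12 = 9.67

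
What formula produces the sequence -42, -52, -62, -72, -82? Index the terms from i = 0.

Check differences: -52 - -42 = -10
-62 - -52 = -10
Common difference d = -10.
First term a = -42.
Formula: S_i = -42 - 10*i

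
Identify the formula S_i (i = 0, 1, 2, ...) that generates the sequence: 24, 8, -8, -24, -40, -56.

Check differences: 8 - 24 = -16
-8 - 8 = -16
Common difference d = -16.
First term a = 24.
Formula: S_i = 24 - 16*i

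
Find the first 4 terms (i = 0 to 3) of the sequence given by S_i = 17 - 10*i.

This is an arithmetic sequence.
i=0: S_0 = 17 + -10*0 = 17
i=1: S_1 = 17 + -10*1 = 7
i=2: S_2 = 17 + -10*2 = -3
i=3: S_3 = 17 + -10*3 = -13
The first 4 terms are: [17, 7, -3, -13]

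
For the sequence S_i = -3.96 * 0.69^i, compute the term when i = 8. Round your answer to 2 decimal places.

S_8 = -3.96 * 0.69^8 ≈ -3.96 * 0.0514 ≈ -0.2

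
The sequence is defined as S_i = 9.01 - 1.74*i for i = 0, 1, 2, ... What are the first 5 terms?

This is an arithmetic sequence.
i=0: S_0 = 9.01 + -1.74*0 = 9.01
i=1: S_1 = 9.01 + -1.74*1 = 7.27
i=2: S_2 = 9.01 + -1.74*2 = 5.53
i=3: S_3 = 9.01 + -1.74*3 = 3.79
i=4: S_4 = 9.01 + -1.74*4 = 2.05
The first 5 terms are: [9.01, 7.27, 5.53, 3.79, 2.05]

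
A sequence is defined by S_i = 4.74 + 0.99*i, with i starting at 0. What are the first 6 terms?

This is an arithmetic sequence.
i=0: S_0 = 4.74 + 0.99*0 = 4.74
i=1: S_1 = 4.74 + 0.99*1 = 5.73
i=2: S_2 = 4.74 + 0.99*2 = 6.72
i=3: S_3 = 4.74 + 0.99*3 = 7.71
i=4: S_4 = 4.74 + 0.99*4 = 8.7
i=5: S_5 = 4.74 + 0.99*5 = 9.69
The first 6 terms are: [4.74, 5.73, 6.72, 7.71, 8.7, 9.69]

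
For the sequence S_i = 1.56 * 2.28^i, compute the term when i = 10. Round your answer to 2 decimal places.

S_10 = 1.56 * 2.28^10 ≈ 1.56 * 3796.1946 ≈ 5922.06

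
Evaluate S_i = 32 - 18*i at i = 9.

S_9 = 32 + -18*9 = 32 + -162 = -130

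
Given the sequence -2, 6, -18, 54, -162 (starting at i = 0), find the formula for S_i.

Check ratios: 6 / -2 = -3.0
Common ratio r = -3.
First term a = -2.
Formula: S_i = -2 * (-3)^i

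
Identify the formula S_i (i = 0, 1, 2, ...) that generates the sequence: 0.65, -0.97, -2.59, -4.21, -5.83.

Check differences: -0.97 - 0.65 = -1.62
-2.59 - -0.97 = -1.62
Common difference d = -1.62.
First term a = 0.65.
Formula: S_i = 0.65 - 1.62*i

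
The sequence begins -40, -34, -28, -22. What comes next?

Differences: -34 - -40 = 6
This is an arithmetic sequence with common difference d = 6.
Next term = -22 + 6 = -16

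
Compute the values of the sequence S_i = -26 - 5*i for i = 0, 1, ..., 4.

This is an arithmetic sequence.
i=0: S_0 = -26 + -5*0 = -26
i=1: S_1 = -26 + -5*1 = -31
i=2: S_2 = -26 + -5*2 = -36
i=3: S_3 = -26 + -5*3 = -41
i=4: S_4 = -26 + -5*4 = -46
The first 5 terms are: [-26, -31, -36, -41, -46]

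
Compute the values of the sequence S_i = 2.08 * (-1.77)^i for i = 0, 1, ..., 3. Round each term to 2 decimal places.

This is a geometric sequence.
i=0: S_0 = 2.08 * (-1.77)^0 = 2.08
i=1: S_1 = 2.08 * (-1.77)^1 ≈ -3.68
i=2: S_2 = 2.08 * (-1.77)^2 ≈ 6.52
i=3: S_3 = 2.08 * (-1.77)^3 ≈ -11.53
The first 4 terms are: [2.08, -3.68, 6.52, -11.53]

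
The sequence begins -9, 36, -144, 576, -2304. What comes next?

Ratios: 36 / -9 = -4.0
This is a geometric sequence with common ratio r = -4.
Next term = -2304 * -4 = 9216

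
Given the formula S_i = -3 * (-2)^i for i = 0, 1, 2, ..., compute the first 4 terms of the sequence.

This is a geometric sequence.
i=0: S_0 = -3 * (-2)^0 = -3
i=1: S_1 = -3 * (-2)^1 = 6
i=2: S_2 = -3 * (-2)^2 = -12
i=3: S_3 = -3 * (-2)^3 = 24
The first 4 terms are: [-3, 6, -12, 24]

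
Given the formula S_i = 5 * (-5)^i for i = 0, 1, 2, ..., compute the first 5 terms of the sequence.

This is a geometric sequence.
i=0: S_0 = 5 * (-5)^0 = 5
i=1: S_1 = 5 * (-5)^1 = -25
i=2: S_2 = 5 * (-5)^2 = 125
i=3: S_3 = 5 * (-5)^3 = -625
i=4: S_4 = 5 * (-5)^4 = 3125
The first 5 terms are: [5, -25, 125, -625, 3125]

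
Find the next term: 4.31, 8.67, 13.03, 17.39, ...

Differences: 8.67 - 4.31 = 4.36
This is an arithmetic sequence with common difference d = 4.36.
Next term = 17.39 + 4.36 = 21.75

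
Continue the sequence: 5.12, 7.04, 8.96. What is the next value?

Differences: 7.04 - 5.12 = 1.92
This is an arithmetic sequence with common difference d = 1.92.
Next term = 8.96 + 1.92 = 10.88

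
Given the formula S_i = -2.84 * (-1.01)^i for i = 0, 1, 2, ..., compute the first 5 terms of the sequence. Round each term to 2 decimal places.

This is a geometric sequence.
i=0: S_0 = -2.84 * (-1.01)^0 = -2.84
i=1: S_1 = -2.84 * (-1.01)^1 ≈ 2.87
i=2: S_2 = -2.84 * (-1.01)^2 ≈ -2.9
i=3: S_3 = -2.84 * (-1.01)^3 ≈ 2.93
i=4: S_4 = -2.84 * (-1.01)^4 ≈ -2.96
The first 5 terms are: [-2.84, 2.87, -2.9, 2.93, -2.96]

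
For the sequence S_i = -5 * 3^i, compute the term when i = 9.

S_9 = -5 * 3^9 = -5 * 19683 = -98415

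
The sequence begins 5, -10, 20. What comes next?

Ratios: -10 / 5 = -2.0
This is a geometric sequence with common ratio r = -2.
Next term = 20 * -2 = -40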